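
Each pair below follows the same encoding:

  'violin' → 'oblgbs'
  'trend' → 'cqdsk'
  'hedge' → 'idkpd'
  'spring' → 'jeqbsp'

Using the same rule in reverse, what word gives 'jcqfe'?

v(21)→o(14) and i(8)→b(1) fit y≡19x+5 (mod 26); the inverse of 19 mod 26 is 11. Each letter's alphabet position (a=0..z=25) is mapped through 19·x+5 mod 26 — an affine cipher.
Decoding jcqfe: j(9)→11·(9−5)≡18=s; c(2)→11·(2−5)≡19=t; q(16)→11·(16−5)≡17=r; f(5)→11·(5−5)≡0=a; e(4)→11·(4−5)≡15=p (all mod 26).

strap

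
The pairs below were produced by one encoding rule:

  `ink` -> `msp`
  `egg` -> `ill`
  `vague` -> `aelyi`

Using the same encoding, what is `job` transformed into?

osg

Two shifts are in play — +4 for a/e/i/o/u, +5 for every other letter.
Applying it to job: j(cons)+5=o, o(vowel)+4=s, b(cons)+5=g.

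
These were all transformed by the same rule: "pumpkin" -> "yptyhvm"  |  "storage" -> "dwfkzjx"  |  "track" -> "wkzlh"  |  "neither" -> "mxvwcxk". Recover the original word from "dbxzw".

sweat

p(15)→y(24) and u(20)→p(15) fit y≡19x+25 (mod 26); the inverse of 19 mod 26 is 11. Treating letters as 0–25, the rule is x ↦ 19x + 25 (mod 26).
Reversing it on dbxzw: d(3)→11·(3−25)≡18=s; b(1)→11·(1−25)≡22=w; x(23)→11·(23−25)≡4=e; z(25)→11·(25−25)≡0=a; w(22)→11·(22−25)≡19=t (all mod 26).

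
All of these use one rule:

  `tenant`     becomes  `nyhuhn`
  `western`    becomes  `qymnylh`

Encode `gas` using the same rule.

aum

Compare letters: t→n is +20, e→y is +20, n→h is +20 — a constant shift. This is a Caesar cipher with shift 20.
On gas: g+20=a, a+20=u, s+20=m.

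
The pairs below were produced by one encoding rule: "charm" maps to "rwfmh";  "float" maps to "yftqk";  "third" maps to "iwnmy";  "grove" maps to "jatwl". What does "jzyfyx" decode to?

The output letters match the input read backwards, each shifted +5: charm reversed is mrahc. Two steps: reverse the string, then apply a Caesar shift of +5.
Decoding jzyfyx: shift back: j−5=e, z−5=u, y−5=t, f−5=a, y−5=t, x−5=s → eutats; then reverse → statue.

statue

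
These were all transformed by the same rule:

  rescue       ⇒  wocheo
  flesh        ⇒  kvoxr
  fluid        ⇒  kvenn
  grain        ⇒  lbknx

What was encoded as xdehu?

Shifts by position in rescue: pos 0: r→w (+5), pos 1: e→o (+10), pos 2: s→c (+10), pos 3: c→h (+5), pos 4: u→e (+10), pos 5: e→o (+10) — repeating every 3. It's a Vigenère-style cipher with numeric key [5,10,10]: position i shifts by key[i mod 3].
Undoing it on xdehu: x−5=s, d−10=t, e−10=u, h−5=c, u−10=k.

stuck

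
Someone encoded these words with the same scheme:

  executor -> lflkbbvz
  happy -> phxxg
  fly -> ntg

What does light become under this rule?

tpopb

Two shifts are in play — +7 for a/e/i/o/u, +8 for every other letter.
Applying it to light: l(cons)+8=t, i(vowel)+7=p, g(cons)+8=o, h(cons)+8=p, t(cons)+8=b.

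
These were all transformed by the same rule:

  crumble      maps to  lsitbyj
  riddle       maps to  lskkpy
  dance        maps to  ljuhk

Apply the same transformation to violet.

The output letters match the input read backwards, each shifted +7: crumble reversed is elbmurc. Read the word backwards and shift each letter +7.
On violet: reverse → teloiv; then shift: t+7=a, e+7=l, l+7=s, o+7=v, i+7=p, v+7=c.

alsvpc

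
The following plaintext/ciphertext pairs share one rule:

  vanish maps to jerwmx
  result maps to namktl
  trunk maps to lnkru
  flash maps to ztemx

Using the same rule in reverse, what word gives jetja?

valve

v(21)→j(9) and a(0)→e(4) fit y≡25x+4 (mod 26); the inverse of 25 mod 26 is 25. Each letter's alphabet position (a=0..z=25) is mapped through 25·x+4 mod 26 — an affine cipher.
Decoding jetja: j(9)→25·(9−4)≡21=v; e(4)→25·(4−4)≡0=a; t(19)→25·(19−4)≡11=l; j(9)→25·(9−4)≡21=v; a(0)→25·(0−4)≡4=e (all mod 26).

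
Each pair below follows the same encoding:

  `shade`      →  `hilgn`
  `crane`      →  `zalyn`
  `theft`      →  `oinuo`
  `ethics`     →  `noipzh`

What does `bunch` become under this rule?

s(18)→h(7) and h(7)→i(8) fit y≡7x+11 (mod 26); the inverse of 7 mod 26 is 15. Each letter's alphabet position (a=0..z=25) is mapped through 7·x+11 mod 26 — an affine cipher.
For bunch: b(1)→7·1+11≡18=s; u(20)→7·20+11≡21=v; n(13)→7·13+11≡24=y; c(2)→7·2+11≡25=z; h(7)→7·7+11≡8=i (all mod 26).

svyzi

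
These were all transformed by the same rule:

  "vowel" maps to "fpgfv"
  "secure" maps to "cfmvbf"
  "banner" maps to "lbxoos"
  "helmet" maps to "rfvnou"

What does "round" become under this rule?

bpeon

It's a Vigenère-style cipher with numeric key [10,1]: position i shifts by key[i mod 2].
Applying it to round: r+10=b, o+1=p, u+10=e, n+1=o, d+10=n.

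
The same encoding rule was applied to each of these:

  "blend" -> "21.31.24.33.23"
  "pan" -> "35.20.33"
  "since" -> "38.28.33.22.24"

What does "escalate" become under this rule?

24.38.22.20.31.20.39.24

Each letter is replaced by its alphabet position (a=1..z=26) + 19.
Applying it to escalate: e=5→24, s=19→38, c=3→22, a=1→20, l=12→31, a=1→20, t=20→39, e=5→24.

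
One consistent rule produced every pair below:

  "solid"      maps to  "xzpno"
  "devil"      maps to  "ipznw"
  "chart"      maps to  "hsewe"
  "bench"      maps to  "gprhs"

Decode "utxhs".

A repeating key of period 3 is used — shifts +5, +11, +4 over and over.
Decoding utxhs: u−5=p, t−11=i, x−4=t, h−5=c, s−11=h.

pitch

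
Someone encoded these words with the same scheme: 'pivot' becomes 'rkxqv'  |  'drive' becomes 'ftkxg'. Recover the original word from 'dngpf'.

blend

Compare letters: p→r is +2, i→k is +2, v→x is +2 — a constant shift. It's a constant shift of +2 (ROT2).
Reversing it on dngpf: d−2=b, n−2=l, g−2=e, p−2=n, f−2=d.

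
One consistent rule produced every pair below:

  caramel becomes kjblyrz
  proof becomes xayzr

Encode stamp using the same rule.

In caramel: c→k is +8, a→j is +9, r→b is +10, a→l is +11 — the shift increases by 1 each position. Each letter shifts forward by (position + 8), i.e. 8, 9, 10, … — the shift grows by one for each successive letter.
For stamp: s+8=a, t+9=c, a+10=k, m+11=x, p+12=b.

ackxb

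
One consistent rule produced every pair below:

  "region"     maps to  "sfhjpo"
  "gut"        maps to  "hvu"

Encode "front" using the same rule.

gspou

This is a Caesar cipher with shift 1.
Applying it to front: f+1=g, r+1=s, o+1=p, n+1=o, t+1=u.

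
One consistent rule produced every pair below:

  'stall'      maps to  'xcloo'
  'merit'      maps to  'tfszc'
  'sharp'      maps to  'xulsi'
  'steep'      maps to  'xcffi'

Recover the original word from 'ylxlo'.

Treating letters as 0–25, the rule is x ↦ 5x + 11 (mod 26).
Decoding ylxlo: y(24)→21·(24−11)≡13=n; l(11)→21·(11−11)≡0=a; x(23)→21·(23−11)≡18=s; l(11)→21·(11−11)≡0=a; o(14)→21·(14−11)≡11=l (all mod 26).

nasal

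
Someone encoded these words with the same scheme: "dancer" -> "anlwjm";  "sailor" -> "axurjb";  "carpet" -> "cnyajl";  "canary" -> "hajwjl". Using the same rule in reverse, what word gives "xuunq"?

Read the word backwards and shift each letter +9.
Decoding xuunq: shift back: x−9=o, u−9=l, u−9=l, n−9=e, q−9=h → olleh; then reverse → hello.

hello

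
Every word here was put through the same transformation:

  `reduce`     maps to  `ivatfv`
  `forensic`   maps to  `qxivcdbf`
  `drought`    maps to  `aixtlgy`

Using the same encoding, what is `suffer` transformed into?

dtqqvi

r(17)→i(8) and e(4)→v(21) fit y≡21x+15 (mod 26); the inverse of 21 mod 26 is 5. Each letter's alphabet position (a=0..z=25) is mapped through 21·x+15 mod 26 — an affine cipher.
For suffer: s(18)→21·18+15≡3=d; u(20)→21·20+15≡19=t; f(5)→21·5+15≡16=q; f(5)→21·5+15≡16=q; e(4)→21·4+15≡21=v; r(17)→21·17+15≡8=i (all mod 26).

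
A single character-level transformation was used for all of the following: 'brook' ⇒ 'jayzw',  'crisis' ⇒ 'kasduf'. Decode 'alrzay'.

school

Letter i (0-indexed) is shifted by i+8, so successive shifts are 8, 9, 10, ….
Reversing it on alrzay: a−8=s, l−9=c, r−10=h, z−11=o, a−12=o, y−13=l.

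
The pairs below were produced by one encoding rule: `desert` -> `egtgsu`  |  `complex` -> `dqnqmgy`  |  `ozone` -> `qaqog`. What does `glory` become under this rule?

hmqsz

Vowels shift forward by 2 and consonants shift forward by 1.
Applying it to glory: g(cons)+1=h, l(cons)+1=m, o(vowel)+2=q, r(cons)+1=s, y(cons)+1=z.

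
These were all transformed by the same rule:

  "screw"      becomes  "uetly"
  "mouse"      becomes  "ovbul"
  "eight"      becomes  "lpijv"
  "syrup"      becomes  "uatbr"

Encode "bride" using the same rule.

dtpfl

The shift depends on letter class: consonant s→u is +2, but vowel e→l is +7. Vowels shift forward by 7 and consonants shift forward by 2.
On bride: b(cons)+2=d, r(cons)+2=t, i(vowel)+7=p, d(cons)+2=f, e(vowel)+7=l.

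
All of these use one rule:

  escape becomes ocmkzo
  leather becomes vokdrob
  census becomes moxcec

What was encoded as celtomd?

This is a Caesar cipher with shift 10.
Decoding celtomd: c−10=s, e−10=u, l−10=b, t−10=j, o−10=e, m−10=c, d−10=t.

subject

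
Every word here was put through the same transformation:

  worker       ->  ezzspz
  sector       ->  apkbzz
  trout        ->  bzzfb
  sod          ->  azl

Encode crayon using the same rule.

kzlgzv

The shift depends on letter class: consonant w→e is +8, but vowel o→z is +11. Vowels shift forward by 11 and consonants shift forward by 8.
Applying it to crayon: c(cons)+8=k, r(cons)+8=z, a(vowel)+11=l, y(cons)+8=g, o(vowel)+11=z, n(cons)+8=v.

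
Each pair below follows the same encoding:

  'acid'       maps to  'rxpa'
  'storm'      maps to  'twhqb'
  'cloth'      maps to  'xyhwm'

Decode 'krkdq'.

paper

a(0)→r(17) and c(2)→x(23) fit y≡3x+17 (mod 26); the inverse of 3 mod 26 is 9. Each letter's alphabet position (a=0..z=25) is mapped through 3·x+17 mod 26 — an affine cipher.
Decoding krkdq: k(10)→9·(10−17)≡15=p; r(17)→9·(17−17)≡0=a; k(10)→9·(10−17)≡15=p; d(3)→9·(3−17)≡4=e; q(16)→9·(16−17)≡17=r (all mod 26).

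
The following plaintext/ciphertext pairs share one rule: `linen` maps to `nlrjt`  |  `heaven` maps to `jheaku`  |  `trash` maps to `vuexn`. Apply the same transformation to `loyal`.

In linen: l→n is +2, i→l is +3, n→r is +4, e→j is +5 — the shift increases by 1 each position. Letter i (0-indexed) is shifted by i+2, so successive shifts are 2, 3, 4, ….
For loyal: l+2=n, o+3=r, y+4=c, a+5=f, l+6=r.

nrcfr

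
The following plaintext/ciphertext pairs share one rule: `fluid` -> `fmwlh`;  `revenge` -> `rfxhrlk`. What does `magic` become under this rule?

Each letter shifts forward by its position index (0, 1, 2, …) — the shift grows by one for each successive letter.
On magic: m+0=m, a+1=b, g+2=i, i+3=l, c+4=g.

mbilg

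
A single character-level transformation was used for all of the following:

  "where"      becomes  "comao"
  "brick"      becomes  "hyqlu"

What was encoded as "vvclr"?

Each letter shifts forward by (position + 6), i.e. 6, 7, 8, … — the shift grows by one for each successive letter.
Reversing it on vvclr: v−6=p, v−7=o, c−8=u, l−9=c, r−10=h.

pouch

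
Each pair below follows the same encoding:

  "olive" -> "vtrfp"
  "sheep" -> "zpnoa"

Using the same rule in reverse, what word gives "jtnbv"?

clerk

In olive: o→v is +7, l→t is +8, i→r is +9, v→f is +10 — the shift increases by 1 each position. Letter i (0-indexed) is shifted by i+7, so successive shifts are 7, 8, 9, ….
Decoding jtnbv: j−7=c, t−8=l, n−9=e, b−10=r, v−11=k.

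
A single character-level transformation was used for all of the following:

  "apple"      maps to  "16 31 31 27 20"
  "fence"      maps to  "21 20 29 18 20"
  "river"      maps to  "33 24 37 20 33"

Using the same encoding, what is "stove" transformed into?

a is letter #1 and maps to 16: an offset of 15. Letters become their 1-based position plus 15 (so a→16, b→17, …).
Applying it to stove: s=19→34, t=20→35, o=15→30, v=22→37, e=5→20.

34 35 30 37 20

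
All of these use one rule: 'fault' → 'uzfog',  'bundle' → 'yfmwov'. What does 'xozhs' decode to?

clash

Each pair mirrors across the alphabet (f↔u, a↔z, u↔f): positions sum to 25. This is the alphabet-reversal cipher (Atbash): a becomes z, b becomes y, etc.
Undoing it on xozhs: x↔c, o↔l, z↔a, h↔s, s↔h.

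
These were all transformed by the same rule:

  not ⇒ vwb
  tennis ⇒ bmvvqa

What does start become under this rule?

abizb

Compare letters: n→v is +8, o→w is +8, t→b is +8 — a constant shift. This is a Caesar cipher with shift 8.
Applying it to start: s+8=a, t+8=b, a+8=i, r+8=z, t+8=b.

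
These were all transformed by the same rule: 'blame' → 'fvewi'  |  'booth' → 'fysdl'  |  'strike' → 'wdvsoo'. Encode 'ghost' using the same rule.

krscx

Shifts by position in blame: pos 0: b→f (+4), pos 1: l→v (+10), pos 2: a→e (+4), pos 3: m→w (+10) — repeating every 2. The shifts repeat in a cycle of length 2: positions 0,1,… shift by +4, +10, then the pattern repeats.
For ghost: g+4=k, h+10=r, o+4=s, s+10=c, t+4=x.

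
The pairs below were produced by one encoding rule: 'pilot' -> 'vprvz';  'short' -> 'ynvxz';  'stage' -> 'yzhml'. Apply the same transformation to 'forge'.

lvxml

The shift depends on letter class: consonant p→v is +6, but vowel i→p is +7. The rule splits by letter class: vowels +7, consonants +6.
Applying it to forge: f(cons)+6=l, o(vowel)+7=v, r(cons)+6=x, g(cons)+6=m, e(vowel)+7=l.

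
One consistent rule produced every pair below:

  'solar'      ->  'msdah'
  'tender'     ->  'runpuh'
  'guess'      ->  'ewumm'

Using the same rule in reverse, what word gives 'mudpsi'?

seldom

s(18)→m(12) and o(14)→s(18) fit y≡5x+0 (mod 26); the inverse of 5 mod 26 is 21. This is an affine cipher: with a=0,…,z=25, each position x becomes (5x+0) mod 26.
Reversing it on mudpsi: m(12)→21·(12−0)≡18=s; u(20)→21·(20−0)≡4=e; d(3)→21·(3−0)≡11=l; p(15)→21·(15−0)≡3=d; s(18)→21·(18−0)≡14=o; i(8)→21·(8−0)≡12=m (all mod 26).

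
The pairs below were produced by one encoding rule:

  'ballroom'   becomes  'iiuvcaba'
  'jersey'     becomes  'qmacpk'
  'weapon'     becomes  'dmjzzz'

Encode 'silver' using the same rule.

In ballroom: b→i is +7, a→i is +8, l→u is +9, l→v is +10 — the shift increases by 1 each position. Letter i (0-indexed) is shifted by i+7, so successive shifts are 7, 8, 9, ….
On silver: s+7=z, i+8=q, l+9=u, v+10=f, e+11=p, r+12=d.

zqufpd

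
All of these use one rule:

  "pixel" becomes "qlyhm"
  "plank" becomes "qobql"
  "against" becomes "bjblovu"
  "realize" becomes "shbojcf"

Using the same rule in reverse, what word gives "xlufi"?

witch

Shifts by position in pixel: pos 0: p→q (+1), pos 1: i→l (+3), pos 2: x→y (+1), pos 3: e→h (+3) — repeating every 2. The shifts repeat in a cycle of length 2: positions 0,1,… shift by +1, +3, then the pattern repeats.
Undoing it on xlufi: x−1=w, l−3=i, u−1=t, f−3=c, i−1=h.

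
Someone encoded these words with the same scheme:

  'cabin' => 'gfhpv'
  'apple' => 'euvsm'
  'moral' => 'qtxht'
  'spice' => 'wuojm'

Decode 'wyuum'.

In cabin: c→g is +4, a→f is +5, b→h is +6, i→p is +7 — the shift increases by 1 each position. The shift increases by 1 at each position, starting from +4: 4, 5, 6, ….
Reversing it on wyuum: w−4=s, y−5=t, u−6=o, u−7=n, m−8=e.

stone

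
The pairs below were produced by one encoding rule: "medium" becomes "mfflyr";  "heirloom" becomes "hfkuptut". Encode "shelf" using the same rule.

sigoj

In medium: m→m is +0, e→f is +1, d→f is +2, i→l is +3 — the shift increases by 1 each position. The shift increases by 1 at each position, starting from +0: 0, 1, 2, ….
On shelf: s+0=s, h+1=i, e+2=g, l+3=o, f+4=j.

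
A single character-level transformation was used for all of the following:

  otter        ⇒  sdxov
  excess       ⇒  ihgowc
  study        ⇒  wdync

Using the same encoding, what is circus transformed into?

The shifts repeat in a cycle of length 2: positions 0,1,… shift by +4, +10, then the pattern repeats.
On circus: c+4=g, i+10=s, r+4=v, c+10=m, u+4=y, s+10=c.

gsvmyc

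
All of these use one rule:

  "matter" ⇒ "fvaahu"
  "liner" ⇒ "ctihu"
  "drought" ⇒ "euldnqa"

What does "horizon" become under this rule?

qlutsli

m(12)→f(5) and a(0)→v(21) fit y≡3x+21 (mod 26); the inverse of 3 mod 26 is 9. This is an affine cipher: with a=0,…,z=25, each position x becomes (3x+21) mod 26.
Applying it to horizon: h(7)→3·7+21≡16=q; o(14)→3·14+21≡11=l; r(17)→3·17+21≡20=u; i(8)→3·8+21≡19=t; z(25)→3·25+21≡18=s; o(14)→3·14+21≡11=l; n(13)→3·13+21≡8=i (all mod 26).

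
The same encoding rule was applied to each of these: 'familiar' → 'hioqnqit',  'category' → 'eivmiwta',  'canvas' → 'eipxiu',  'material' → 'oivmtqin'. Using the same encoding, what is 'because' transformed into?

The shift depends on letter class: consonant f→h is +2, but vowel a→i is +8. Two shifts are in play — +8 for a/e/i/o/u, +2 for every other letter.
Applying it to because: b(cons)+2=d, e(vowel)+8=m, c(cons)+2=e, a(vowel)+8=i, u(vowel)+8=c, s(cons)+2=u, e(vowel)+8=m.

dmeicum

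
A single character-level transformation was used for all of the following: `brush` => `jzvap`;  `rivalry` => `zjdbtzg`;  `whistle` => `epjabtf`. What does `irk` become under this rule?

jzs

The shift depends on letter class: consonant b→j is +8, but vowel u→v is +1. Two shifts are in play — +1 for a/e/i/o/u, +8 for every other letter.
For irk: i(vowel)+1=j, r(cons)+8=z, k(cons)+8=s.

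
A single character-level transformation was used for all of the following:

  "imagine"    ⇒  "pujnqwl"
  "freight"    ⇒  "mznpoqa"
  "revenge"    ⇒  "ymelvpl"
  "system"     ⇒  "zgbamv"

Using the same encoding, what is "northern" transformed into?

uwaapnyv

Shifts by position in imagine: pos 0: i→p (+7), pos 1: m→u (+8), pos 2: a→j (+9), pos 3: g→n (+7), pos 4: i→q (+8), pos 5: n→w (+9) — repeating every 3. It's a Vigenère-style cipher with numeric key [7,8,9]: position i shifts by key[i mod 3].
Applying it to northern: n+7=u, o+8=w, r+9=a, t+7=a, h+8=p, e+9=n, r+7=y, n+8=v.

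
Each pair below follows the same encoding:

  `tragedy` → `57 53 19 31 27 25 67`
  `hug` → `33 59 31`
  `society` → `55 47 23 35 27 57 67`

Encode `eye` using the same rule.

The formula is n = 2×(alphabet index, a=1) + 17.
Applying it to eye: e=5→27, y=25→67, e=5→27.

27 67 27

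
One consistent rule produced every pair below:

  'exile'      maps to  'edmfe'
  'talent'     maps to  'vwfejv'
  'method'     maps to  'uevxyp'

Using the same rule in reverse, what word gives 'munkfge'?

This is an affine cipher: with a=0,…,z=25, each position x becomes (15x+22) mod 26.
Undoing it on munkfge: m(12)→7·(12−22)≡8=i; u(20)→7·(20−22)≡12=m; n(13)→7·(13−22)≡15=p; k(10)→7·(10−22)≡20=u; f(5)→7·(5−22)≡11=l; g(6)→7·(6−22)≡18=s; e(4)→7·(4−22)≡4=e (all mod 26).

impulse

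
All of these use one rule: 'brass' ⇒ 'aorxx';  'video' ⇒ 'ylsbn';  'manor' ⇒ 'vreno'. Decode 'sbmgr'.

delta

b(1)→a(0) and r(17)→o(14) fit y≡9x+17 (mod 26); the inverse of 9 mod 26 is 3. Each letter's alphabet position (a=0..z=25) is mapped through 9·x+17 mod 26 — an affine cipher.
Undoing it on sbmgr: s(18)→3·(18−17)≡3=d; b(1)→3·(1−17)≡4=e; m(12)→3·(12−17)≡11=l; g(6)→3·(6−17)≡19=t; r(17)→3·(17−17)≡0=a (all mod 26).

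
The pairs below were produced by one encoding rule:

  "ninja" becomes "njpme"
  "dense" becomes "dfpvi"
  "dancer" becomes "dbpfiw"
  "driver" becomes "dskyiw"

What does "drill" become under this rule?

dskop

In ninja: n→n is +0, i→j is +1, n→p is +2, j→m is +3 — the shift increases by 1 each position. The shift increases by 1 at each position, starting from +0: 0, 1, 2, ….
Applying it to drill: d+0=d, r+1=s, i+2=k, l+3=o, l+4=p.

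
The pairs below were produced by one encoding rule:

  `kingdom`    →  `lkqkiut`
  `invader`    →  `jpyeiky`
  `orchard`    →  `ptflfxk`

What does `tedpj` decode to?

In kingdom: k→l is +1, i→k is +2, n→q is +3, g→k is +4 — the shift increases by 1 each position. Each letter shifts forward by (position + 1), i.e. 1, 2, 3, … — the shift grows by one for each successive letter.
Reversing it on tedpj: t−1=s, e−2=c, d−3=a, p−4=l, j−5=e.

scale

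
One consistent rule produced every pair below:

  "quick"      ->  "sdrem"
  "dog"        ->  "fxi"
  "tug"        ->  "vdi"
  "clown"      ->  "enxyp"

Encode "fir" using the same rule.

Vowels shift forward by 9 and consonants shift forward by 2.
Applying it to fir: f(cons)+2=h, i(vowel)+9=r, r(cons)+2=t.

hrt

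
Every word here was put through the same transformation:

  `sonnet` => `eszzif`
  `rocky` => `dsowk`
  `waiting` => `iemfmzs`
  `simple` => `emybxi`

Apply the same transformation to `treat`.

Vowels shift forward by 4 and consonants shift forward by 12.
For treat: t(cons)+12=f, r(cons)+12=d, e(vowel)+4=i, a(vowel)+4=e, t(cons)+12=f.

fdief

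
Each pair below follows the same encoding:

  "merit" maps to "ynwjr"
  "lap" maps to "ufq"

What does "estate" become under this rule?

Two steps: reverse the string, then apply a Caesar shift of +5.
Applying it to estate: reverse → etatse; then shift: e+5=j, t+5=y, a+5=f, t+5=y, s+5=x, e+5=j.

jyfyxj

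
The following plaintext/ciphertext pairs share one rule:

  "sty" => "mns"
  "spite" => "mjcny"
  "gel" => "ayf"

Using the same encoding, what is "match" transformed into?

gunwb

It's a constant shift of +20 (ROT20).
Applying it to match: m+20=g, a+20=u, t+20=n, c+20=w, h+20=b.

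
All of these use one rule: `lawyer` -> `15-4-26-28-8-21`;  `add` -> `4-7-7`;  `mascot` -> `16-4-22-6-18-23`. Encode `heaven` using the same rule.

Each letter is replaced by its alphabet position (a=1..z=26) + 3.
On heaven: h=8→11, e=5→8, a=1→4, v=22→25, e=5→8, n=14→17.

11-8-4-25-8-17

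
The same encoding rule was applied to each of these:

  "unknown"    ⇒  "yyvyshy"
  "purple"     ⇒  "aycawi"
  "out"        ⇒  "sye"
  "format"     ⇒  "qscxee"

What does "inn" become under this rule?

myy

The shift depends on letter class: consonant n→y is +11, but vowel u→y is +4. The rule splits by letter class: vowels +4, consonants +11.
On inn: i(vowel)+4=m, n(cons)+11=y, n(cons)+11=y.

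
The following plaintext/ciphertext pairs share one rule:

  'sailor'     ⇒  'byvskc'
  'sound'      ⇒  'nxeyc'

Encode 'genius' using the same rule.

The output letters match the input read backwards, each shifted +10: sailor reversed is rolias. Two steps: reverse the string, then apply a Caesar shift of +10.
For genius: reverse → suineg; then shift: s+10=c, u+10=e, i+10=s, n+10=x, e+10=o, g+10=q.

cesxoq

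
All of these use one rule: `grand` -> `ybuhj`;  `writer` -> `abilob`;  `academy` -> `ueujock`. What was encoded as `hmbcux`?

normal

Each letter's alphabet position (a=0..z=25) is mapped through 5·x+20 mod 26 — an affine cipher.
Undoing it on hmbcux: h(7)→21·(7−20)≡13=n; m(12)→21·(12−20)≡14=o; b(1)→21·(1−20)≡17=r; c(2)→21·(2−20)≡12=m; u(20)→21·(20−20)≡0=a; x(23)→21·(23−20)≡11=l (all mod 26).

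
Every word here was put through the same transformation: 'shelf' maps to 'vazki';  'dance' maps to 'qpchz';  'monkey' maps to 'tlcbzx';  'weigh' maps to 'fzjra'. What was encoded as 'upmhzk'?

parcel

Treating letters as 0–25, the rule is x ↦ 9x + 15 (mod 26).
Decoding upmhzk: u(20)→3·(20−15)≡15=p; p(15)→3·(15−15)≡0=a; m(12)→3·(12−15)≡17=r; h(7)→3·(7−15)≡2=c; z(25)→3·(25−15)≡4=e; k(10)→3·(10−15)≡11=l (all mod 26).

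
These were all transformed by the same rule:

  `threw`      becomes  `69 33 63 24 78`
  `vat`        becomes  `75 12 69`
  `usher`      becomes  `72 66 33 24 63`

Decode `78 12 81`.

Each letter becomes 3×(its alphabet position, a=1..z=26) + 9.
Undoing it on 78 12 81: 78→(78−9)÷3=23=w, 12→(12−9)÷3=1=a, 81→(81−9)÷3=24=x.

wax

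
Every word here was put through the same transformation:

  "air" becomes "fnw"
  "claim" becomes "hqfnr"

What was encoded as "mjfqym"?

Compare letters: a→f is +5, i→n is +5, r→w is +5 — a constant shift. This is a Caesar cipher with shift 5.
Decoding mjfqym: m−5=h, j−5=e, f−5=a, q−5=l, y−5=t, m−5=h.

health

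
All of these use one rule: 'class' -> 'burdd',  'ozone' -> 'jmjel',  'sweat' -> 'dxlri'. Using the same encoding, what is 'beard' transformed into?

Treating letters as 0–25, the rule is x ↦ 5x + 17 (mod 26).
On beard: b(1)→5·1+17≡22=w; e(4)→5·4+17≡11=l; a(0)→5·0+17≡17=r; r(17)→5·17+17≡24=y; d(3)→5·3+17≡6=g (all mod 26).

wlryg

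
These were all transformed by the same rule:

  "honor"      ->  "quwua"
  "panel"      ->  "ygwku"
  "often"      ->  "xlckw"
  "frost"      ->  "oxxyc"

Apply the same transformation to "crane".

Shifts by position in honor: pos 0: h→q (+9), pos 1: o→u (+6), pos 2: n→w (+9), pos 3: o→u (+6) — repeating every 2. It's a Vigenère-style cipher with numeric key [9,6]: position i shifts by key[i mod 2].
On crane: c+9=l, r+6=x, a+9=j, n+6=t, e+9=n.

lxjtn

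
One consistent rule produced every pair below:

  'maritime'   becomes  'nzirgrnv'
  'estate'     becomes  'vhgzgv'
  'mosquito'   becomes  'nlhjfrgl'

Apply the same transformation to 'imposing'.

Each pair mirrors across the alphabet (m↔n, a↔z, r↔i): positions sum to 25. Letters are reflected about the middle of the alphabet (position → 25−position): Atbash.
On imposing: i↔r, m↔n, p↔k, o↔l, s↔h, i↔r, n↔m, g↔t.

rnklhrmt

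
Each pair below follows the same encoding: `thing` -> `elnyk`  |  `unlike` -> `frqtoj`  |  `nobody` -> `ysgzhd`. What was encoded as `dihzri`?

Shifts by position in thing: pos 0: t→e (+11), pos 1: h→l (+4), pos 2: i→n (+5), pos 3: n→y (+11), pos 4: g→k (+4) — repeating every 3. The shifts repeat in a cycle of length 3: positions 0,1,… shift by +11, +4, +5, then the pattern repeats.
Undoing it on dihzri: d−11=s, i−4=e, h−5=c, z−11=o, r−4=n, i−5=d.

second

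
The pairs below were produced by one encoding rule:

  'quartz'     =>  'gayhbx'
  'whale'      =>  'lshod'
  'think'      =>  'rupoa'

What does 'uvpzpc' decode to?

The output letters match the input read backwards, each shifted +7: quartz reversed is ztrauq. Two steps: reverse the string, then apply a Caesar shift of +7.
Reversing it on uvpzpc: shift back: u−7=n, v−7=o, p−7=i, z−7=s, p−7=i, c−7=v → noisiv; then reverse → vision.

vision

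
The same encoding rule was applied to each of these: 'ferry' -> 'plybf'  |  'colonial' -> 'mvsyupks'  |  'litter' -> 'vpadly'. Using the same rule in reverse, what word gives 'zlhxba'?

peanut

A repeating key of period 3 is used — shifts +10, +7, +7 over and over.
Reversing it on zlhxba: z−10=p, l−7=e, h−7=a, x−10=n, b−7=u, a−7=t.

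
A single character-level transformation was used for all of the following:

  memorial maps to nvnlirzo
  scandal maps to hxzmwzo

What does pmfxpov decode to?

knuckle

This is the alphabet-reversal cipher (Atbash): a becomes z, b becomes y, etc.
Undoing it on pmfxpov: p↔k, m↔n, f↔u, x↔c, p↔k, o↔l, v↔e.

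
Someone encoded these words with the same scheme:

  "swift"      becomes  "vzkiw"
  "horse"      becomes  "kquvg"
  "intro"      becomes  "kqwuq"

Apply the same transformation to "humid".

kwpkg

The shift depends on letter class: consonant s→v is +3, but vowel i→k is +2. Vowels shift forward by 2 and consonants shift forward by 3.
For humid: h(cons)+3=k, u(vowel)+2=w, m(cons)+3=p, i(vowel)+2=k, d(cons)+3=g.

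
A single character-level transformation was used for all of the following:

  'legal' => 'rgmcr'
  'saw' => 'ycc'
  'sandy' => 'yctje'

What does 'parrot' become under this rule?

vcxxqz

The shift depends on letter class: consonant l→r is +6, but vowel e→g is +2. Vowels shift forward by 2 and consonants shift forward by 6.
Applying it to parrot: p(cons)+6=v, a(vowel)+2=c, r(cons)+6=x, r(cons)+6=x, o(vowel)+2=q, t(cons)+6=z.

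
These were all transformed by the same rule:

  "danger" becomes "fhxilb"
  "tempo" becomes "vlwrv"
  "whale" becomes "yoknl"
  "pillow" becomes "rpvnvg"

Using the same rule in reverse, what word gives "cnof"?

aged

Shifts by position in danger: pos 0: d→f (+2), pos 1: a→h (+7), pos 2: n→x (+10), pos 3: g→i (+2), pos 4: e→l (+7), pos 5: r→b (+10) — repeating every 3. It's a Vigenère-style cipher with numeric key [2,7,10]: position i shifts by key[i mod 3].
Undoing it on cnof: c−2=a, n−7=g, o−10=e, f−2=d.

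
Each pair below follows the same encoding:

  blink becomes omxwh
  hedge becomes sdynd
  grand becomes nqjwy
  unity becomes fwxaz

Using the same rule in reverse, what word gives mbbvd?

loose

This is an affine cipher: with a=0,…,z=25, each position x becomes (5x+9) mod 26.
Decoding mbbvd: m(12)→21·(12−9)≡11=l; b(1)→21·(1−9)≡14=o; b(1)→21·(1−9)≡14=o; v(21)→21·(21−9)≡18=s; d(3)→21·(3−9)≡4=e (all mod 26).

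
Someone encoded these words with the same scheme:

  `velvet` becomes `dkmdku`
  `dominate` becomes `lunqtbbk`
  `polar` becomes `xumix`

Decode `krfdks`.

clever

Shifts by position in velvet: pos 0: v→d (+8), pos 1: e→k (+6), pos 2: l→m (+1), pos 3: v→d (+8), pos 4: e→k (+6), pos 5: t→u (+1) — repeating every 3. The shifts repeat in a cycle of length 3: positions 0,1,… shift by +8, +6, +1, then the pattern repeats.
Undoing it on krfdks: k−8=c, r−6=l, f−1=e, d−8=v, k−6=e, s−1=r.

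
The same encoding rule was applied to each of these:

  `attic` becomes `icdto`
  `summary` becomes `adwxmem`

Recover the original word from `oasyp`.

In attic: a→i is +8, t→c is +9, t→d is +10, i→t is +11 — the shift increases by 1 each position. Letter i (0-indexed) is shifted by i+8, so successive shifts are 8, 9, 10, ….
Decoding oasyp: o−8=g, a−9=r, s−10=i, y−11=n, p−12=d.

grind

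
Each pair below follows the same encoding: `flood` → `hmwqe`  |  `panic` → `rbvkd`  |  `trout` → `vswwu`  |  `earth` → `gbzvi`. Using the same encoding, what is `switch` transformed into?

Shifts by position in flood: pos 0: f→h (+2), pos 1: l→m (+1), pos 2: o→w (+8), pos 3: o→q (+2), pos 4: d→e (+1) — repeating every 3. The shifts repeat in a cycle of length 3: positions 0,1,… shift by +2, +1, +8, then the pattern repeats.
On switch: s+2=u, w+1=x, i+8=q, t+2=v, c+1=d, h+8=p.

uxqvdp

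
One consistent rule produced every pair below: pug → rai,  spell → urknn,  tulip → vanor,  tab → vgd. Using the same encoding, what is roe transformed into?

The shift depends on letter class: consonant p→r is +2, but vowel u→a is +6. Vowels shift forward by 6 and consonants shift forward by 2.
On roe: r(cons)+2=t, o(vowel)+6=u, e(vowel)+6=k.

tuk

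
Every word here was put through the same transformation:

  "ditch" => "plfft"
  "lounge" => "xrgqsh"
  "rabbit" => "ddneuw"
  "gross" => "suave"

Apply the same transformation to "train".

fumlz

Shifts by position in ditch: pos 0: d→p (+12), pos 1: i→l (+3), pos 2: t→f (+12), pos 3: c→f (+3) — repeating every 2. A repeating key of period 2 is used — shifts +12, +3 over and over.
Applying it to train: t+12=f, r+3=u, a+12=m, i+3=l, n+12=z.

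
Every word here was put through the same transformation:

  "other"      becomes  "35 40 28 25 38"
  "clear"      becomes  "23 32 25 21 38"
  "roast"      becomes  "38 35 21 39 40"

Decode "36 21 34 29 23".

panic

o is letter #15 and maps to 35: an offset of 20. The number is (letter's place in the alphabet, a=1) + 20.
Decoding 36 21 34 29 23: 36→(36−20)÷1=16=p, 21→(21−20)÷1=1=a, 34→(34−20)÷1=14=n, 29→(29−20)÷1=9=i, 23→(23−20)÷1=3=c.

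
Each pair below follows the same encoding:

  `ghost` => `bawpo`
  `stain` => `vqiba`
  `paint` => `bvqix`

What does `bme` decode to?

wet

Two steps: reverse the string, then apply a Caesar shift of +8.
Reversing it on bme: shift back: b−8=t, m−8=e, e−8=w → tew; then reverse → wet.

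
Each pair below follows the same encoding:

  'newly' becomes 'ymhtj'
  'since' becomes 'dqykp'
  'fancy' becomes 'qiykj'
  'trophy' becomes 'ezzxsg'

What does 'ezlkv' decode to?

A repeating key of period 2 is used — shifts +11, +8 over and over.
Undoing it on ezlkv: e−11=t, z−8=r, l−11=a, k−8=c, v−11=k.

track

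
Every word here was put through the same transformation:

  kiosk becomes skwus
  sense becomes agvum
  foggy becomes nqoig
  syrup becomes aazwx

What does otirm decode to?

grape

Shifts by position in kiosk: pos 0: k→s (+8), pos 1: i→k (+2), pos 2: o→w (+8), pos 3: s→u (+2) — repeating every 2. A repeating key of period 2 is used — shifts +8, +2 over and over.
Reversing it on otirm: o−8=g, t−2=r, i−8=a, r−2=p, m−8=e.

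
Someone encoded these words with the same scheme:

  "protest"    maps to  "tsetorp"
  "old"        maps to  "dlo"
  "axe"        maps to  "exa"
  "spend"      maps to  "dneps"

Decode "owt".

It's just the letters in reverse order.
Decoding owt: then reverse → two.

two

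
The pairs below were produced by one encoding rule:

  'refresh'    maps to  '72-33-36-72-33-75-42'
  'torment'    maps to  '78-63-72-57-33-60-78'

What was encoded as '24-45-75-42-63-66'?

r(#18)→72 and e(#5)→33: differences scale by 3, so n = 3·pos + 18. Each letter becomes 3×(its alphabet position, a=1..z=26) + 18.
Undoing it on 24-45-75-42-63-66: 24→(24−18)÷3=2=b, 45→(45−18)÷3=9=i, 75→(75−18)÷3=19=s, 42→(42−18)÷3=8=h, 63→(63−18)÷3=15=o, 66→(66−18)÷3=16=p.

bishop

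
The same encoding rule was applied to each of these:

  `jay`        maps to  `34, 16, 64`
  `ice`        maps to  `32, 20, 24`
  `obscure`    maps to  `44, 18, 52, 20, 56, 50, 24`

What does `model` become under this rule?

j(#10)→34 and a(#1)→16: differences scale by 2, so n = 2·pos + 14. The formula is n = 2×(alphabet index, a=1) + 14.
For model: m=13→40, o=15→44, d=4→22, e=5→24, l=12→38.

40, 44, 22, 24, 38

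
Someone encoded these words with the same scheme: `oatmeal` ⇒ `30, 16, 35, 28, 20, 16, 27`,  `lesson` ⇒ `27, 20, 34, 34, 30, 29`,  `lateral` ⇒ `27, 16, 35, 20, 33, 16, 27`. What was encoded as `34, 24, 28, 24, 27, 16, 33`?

similar

Letters become their 1-based position plus 15 (so a→16, b→17, …).
Reversing it on 34, 24, 28, 24, 27, 16, 33: 34→(34−15)÷1=19=s, 24→(24−15)÷1=9=i, 28→(28−15)÷1=13=m, 24→(24−15)÷1=9=i, 27→(27−15)÷1=12=l, 16→(16−15)÷1=1=a, 33→(33−15)÷1=18=r.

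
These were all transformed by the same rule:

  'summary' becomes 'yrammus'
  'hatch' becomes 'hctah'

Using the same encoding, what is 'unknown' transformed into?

The output letters match the input read backwards: summary reversed is yrammus. It's just the letters in reverse order.
For unknown: reverse → nwonknu.

nwonknu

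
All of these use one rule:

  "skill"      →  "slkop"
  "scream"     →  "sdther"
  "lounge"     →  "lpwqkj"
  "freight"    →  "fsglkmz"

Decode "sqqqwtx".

sponsor

Letter i (0-indexed) is shifted by i+0, so successive shifts are 0, 1, 2, ….
Decoding sqqqwtx: s−0=s, q−1=p, q−2=o, q−3=n, w−4=s, t−5=o, x−6=r.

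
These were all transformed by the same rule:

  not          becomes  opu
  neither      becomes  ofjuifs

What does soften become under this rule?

This is a Caesar cipher with shift 1.
On soften: s+1=t, o+1=p, f+1=g, t+1=u, e+1=f, n+1=o.

tpgufo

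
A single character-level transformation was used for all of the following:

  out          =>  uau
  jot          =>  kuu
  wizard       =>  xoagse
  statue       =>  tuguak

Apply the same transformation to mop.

The shift depends on letter class: consonant t→u is +1, but vowel o→u is +6. Vowels shift forward by 6 and consonants shift forward by 1.
Applying it to mop: m(cons)+1=n, o(vowel)+6=u, p(cons)+1=q.

nuq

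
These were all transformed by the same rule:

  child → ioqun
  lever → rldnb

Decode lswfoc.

flower

Each letter shifts forward by (position + 6), i.e. 6, 7, 8, … — the shift grows by one for each successive letter.
Reversing it on lswfoc: l−6=f, s−7=l, w−8=o, f−9=w, o−10=e, c−11=r.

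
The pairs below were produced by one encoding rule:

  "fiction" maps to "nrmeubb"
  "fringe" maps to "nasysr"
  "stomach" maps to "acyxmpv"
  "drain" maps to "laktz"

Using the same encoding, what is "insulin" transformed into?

Letter i (0-indexed) is shifted by i+8, so successive shifts are 8, 9, 10, ….
For insulin: i+8=q, n+9=w, s+10=c, u+11=f, l+12=x, i+13=v, n+14=b.

qwcfxvb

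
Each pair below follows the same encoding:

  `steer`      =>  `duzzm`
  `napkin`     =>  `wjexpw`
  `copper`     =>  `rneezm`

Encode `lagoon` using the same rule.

s(18)→d(3) and t(19)→u(20) fit y≡17x+9 (mod 26); the inverse of 17 mod 26 is 23. This is an affine cipher: with a=0,…,z=25, each position x becomes (17x+9) mod 26.
Applying it to lagoon: l(11)→17·11+9≡14=o; a(0)→17·0+9≡9=j; g(6)→17·6+9≡7=h; o(14)→17·14+9≡13=n; o(14)→17·14+9≡13=n; n(13)→17·13+9≡22=w (all mod 26).

ojhnnw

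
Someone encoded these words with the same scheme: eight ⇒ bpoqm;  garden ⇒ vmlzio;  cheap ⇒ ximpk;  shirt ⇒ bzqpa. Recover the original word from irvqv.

ninja

The output letters match the input read backwards, each shifted +8: eight reversed is thgie. Read the word backwards and shift each letter +8.
Reversing it on irvqv: shift back: i−8=a, r−8=j, v−8=n, q−8=i, v−8=n → ajnin; then reverse → ninja.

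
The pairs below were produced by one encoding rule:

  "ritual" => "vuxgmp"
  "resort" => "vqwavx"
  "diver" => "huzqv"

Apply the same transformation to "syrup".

The shift depends on letter class: consonant r→v is +4, but vowel i→u is +12. Vowels shift forward by 12 and consonants shift forward by 4.
Applying it to syrup: s(cons)+4=w, y(cons)+4=c, r(cons)+4=v, u(vowel)+12=g, p(cons)+4=t.

wcvgt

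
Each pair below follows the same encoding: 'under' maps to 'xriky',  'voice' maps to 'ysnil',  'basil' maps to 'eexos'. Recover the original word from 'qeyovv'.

In under: u→x is +3, n→r is +4, d→i is +5, e→k is +6 — the shift increases by 1 each position. The shift increases by 1 at each position, starting from +3: 3, 4, 5, ….
Undoing it on qeyovv: q−3=n, e−4=a, y−5=t, o−6=i, v−7=o, v−8=n.

nation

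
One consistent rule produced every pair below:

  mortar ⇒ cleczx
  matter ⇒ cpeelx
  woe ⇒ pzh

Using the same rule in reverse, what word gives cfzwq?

Two steps: reverse the string, then apply a Caesar shift of +11.
Decoding cfzwq: shift back: c−11=r, f−11=u, z−11=o, w−11=l, q−11=f → ruolf; then reverse → flour.

flour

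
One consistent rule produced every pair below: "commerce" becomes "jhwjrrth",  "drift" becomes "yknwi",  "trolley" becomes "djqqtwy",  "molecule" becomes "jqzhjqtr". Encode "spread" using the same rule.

The output letters match the input read backwards, each shifted +5: commerce reversed is ecremmoc. Two steps: reverse the string, then apply a Caesar shift of +5.
For spread: reverse → daerps; then shift: d+5=i, a+5=f, e+5=j, r+5=w, p+5=u, s+5=x.

ifjwux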